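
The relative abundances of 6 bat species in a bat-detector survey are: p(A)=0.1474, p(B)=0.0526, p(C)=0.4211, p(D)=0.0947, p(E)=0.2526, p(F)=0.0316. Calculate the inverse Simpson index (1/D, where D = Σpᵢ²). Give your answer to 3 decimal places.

3.629

D = 0.1474² + 0.0526² + 0.4211² + 0.0947² + 0.2526² + 0.0316² = 0.0217268 + 0.0027668 + 0.1773252 + 0.0089681 + 0.0638068 + 0.0009986 = 0.2755921 (working shown to 7 dp, full precision carried).
So 1/D = 3.62855, i.e. 3.629 to 3 decimal places.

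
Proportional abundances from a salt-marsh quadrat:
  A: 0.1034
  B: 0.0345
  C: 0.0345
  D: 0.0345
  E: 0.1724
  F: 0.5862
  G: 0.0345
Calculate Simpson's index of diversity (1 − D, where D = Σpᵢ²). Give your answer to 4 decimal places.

D = 0.1034² + 0.0345² + 0.0345² + 0.0345² + 0.1724² + 0.5862² + 0.0345² = 0.010692 + 0.001190 + 0.001190 + 0.001190 + 0.029722 + 0.343630 + 0.001190 = 0.388805 (working shown to 6 dp, full precision carried).
So 1 − D = 0.611195, i.e. 0.6112 to 4 decimal places.

0.6112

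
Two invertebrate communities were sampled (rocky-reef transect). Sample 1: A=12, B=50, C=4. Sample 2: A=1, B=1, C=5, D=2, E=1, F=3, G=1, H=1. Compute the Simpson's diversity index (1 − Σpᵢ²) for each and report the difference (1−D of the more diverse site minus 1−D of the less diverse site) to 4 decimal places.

0.4195

Sample 1: N=66, proportions 0.181818, 0.757576, 0.060606, giving 1−D = 0.389348 (working shown to 6 dp, full precision carried).
Sample 2: N=15, proportions 0.066667, 0.066667, 0.333333, 0.133333, 0.066667, 0.2, 0.066667, 0.066667, giving 1−D = 0.808889.
Difference = |0.389348 − 0.808889| = 0.419541, i.e. 0.4195 to 4 decimal places.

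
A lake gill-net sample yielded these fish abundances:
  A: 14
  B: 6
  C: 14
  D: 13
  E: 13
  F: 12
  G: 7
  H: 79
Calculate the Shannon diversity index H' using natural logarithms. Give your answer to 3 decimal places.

Total N = 14+6+14+13+13+12+7+79 = 158, so the proportions are 0.08861, 0.03797, 0.08861, 0.08228, 0.08228, 0.07595, 0.0443, 0.5 (working shown to 5 dp, full precision carried).
Each pᵢ ln pᵢ term: 0.08861×(-2.42354)=-0.21474, 0.03797×(-3.27084)=-0.12421, 0.08861×(-2.42354)=-0.21474, 0.08228×(-2.49765)=-0.20550, 0.08228×(-2.49765)=-0.20550, 0.07595×(-2.57769)=-0.19577, 0.0443×(-3.11668)=-0.13808, 0.5×(-0.69315)=-0.34657.
Sum = -1.64513, so H' = 1.645.

1.645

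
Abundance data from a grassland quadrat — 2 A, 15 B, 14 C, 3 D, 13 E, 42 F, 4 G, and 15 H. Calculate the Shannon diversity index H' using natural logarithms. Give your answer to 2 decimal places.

1.73

Total N = 2+15+14+3+13+42+4+15 = 108, so the proportions are 0.0185, 0.1389, 0.1296, 0.0278, 0.1204, 0.3889, 0.037, 0.1389 (working shown to 4 dp, full precision carried).
Each pᵢ ln pᵢ term: 0.0185×(-3.9890)=-0.0739, 0.1389×(-1.9741)=-0.2742, 0.1296×(-2.0431)=-0.2648, 0.0278×(-3.5835)=-0.0995, 0.1204×(-2.1172)=-0.2548, 0.3889×(-0.9445)=-0.3673, 0.037×(-3.2958)=-0.1221, 0.1389×(-1.9741)=-0.2742.
Sum = -1.7308, so H' = 1.73.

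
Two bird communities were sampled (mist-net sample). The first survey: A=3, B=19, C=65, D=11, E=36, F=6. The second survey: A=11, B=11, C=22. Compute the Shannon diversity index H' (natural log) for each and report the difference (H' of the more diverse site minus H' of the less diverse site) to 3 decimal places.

0.354

The first survey: N=140, proportions 0.02143, 0.13571, 0.46429, 0.07857, 0.25714, 0.04286, giving H' = 1.39372 (working shown to 5 dp, full precision carried).
The second survey: N=44, proportions 0.25, 0.25, 0.5, giving H' = 1.03972.
Difference = |1.39372 − 1.03972| = 0.35400, i.e. 0.354 to 3 decimal places.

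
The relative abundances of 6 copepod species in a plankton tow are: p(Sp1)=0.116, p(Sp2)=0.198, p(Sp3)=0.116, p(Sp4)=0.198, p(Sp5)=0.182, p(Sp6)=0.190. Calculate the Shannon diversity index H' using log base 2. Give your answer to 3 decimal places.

Each pᵢ log₂ pᵢ term (working shown to 5 dp, full precision carried): 0.116×(-3.10780)=-0.36051, 0.198×(-2.33643)=-0.46261, 0.116×(-3.10780)=-0.36051, 0.198×(-2.33643)=-0.46261, 0.182×(-2.45799)=-0.44735, 0.19×(-2.39593)=-0.45523.
Sum = -2.54882, so H' = 2.549.

2.549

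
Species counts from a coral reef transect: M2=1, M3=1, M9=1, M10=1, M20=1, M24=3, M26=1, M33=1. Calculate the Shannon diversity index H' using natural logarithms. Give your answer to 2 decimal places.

Total N = 1+1+1+1+1+3+1+1 = 10, so the proportions are 0.1, 0.1, 0.1, 0.1, 0.1, 0.3, 0.1, 0.1 (working shown to 4 dp, full precision carried).
Each pᵢ ln pᵢ term: 0.1×(-2.3026)=-0.2303, 0.1×(-2.3026)=-0.2303, 0.1×(-2.3026)=-0.2303, 0.1×(-2.3026)=-0.2303, 0.1×(-2.3026)=-0.2303, 0.3×(-1.2040)=-0.3612, 0.1×(-2.3026)=-0.2303, 0.1×(-2.3026)=-0.2303.
Sum = -1.9730, so H' = 1.97.

1.97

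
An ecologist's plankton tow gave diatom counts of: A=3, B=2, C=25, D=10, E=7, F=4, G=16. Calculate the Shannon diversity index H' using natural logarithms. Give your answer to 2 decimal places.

1.64

Total N = 3+2+25+10+7+4+16 = 67, so the proportions are 0.0448, 0.0299, 0.3731, 0.1493, 0.1045, 0.0597, 0.2388 (working shown to 4 dp, full precision carried).
Each pᵢ ln pᵢ term: 0.0448×(-3.1061)=-0.1391, 0.0299×(-3.5115)=-0.1048, 0.3731×(-0.9858)=-0.3678, 0.1493×(-1.9021)=-0.2839, 0.1045×(-2.2588)=-0.2360, 0.0597×(-2.8184)=-0.1683, 0.2388×(-1.4321)=-0.3420.
Sum = -1.6419, so H' = 1.64.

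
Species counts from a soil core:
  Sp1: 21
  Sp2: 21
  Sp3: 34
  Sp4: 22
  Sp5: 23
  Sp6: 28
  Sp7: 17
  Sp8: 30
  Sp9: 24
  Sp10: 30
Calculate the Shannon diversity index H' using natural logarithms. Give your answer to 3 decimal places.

Total N = 21+21+34+22+23+28+17+30+24+30 = 250, so the proportions are 0.084, 0.084, 0.136, 0.088, 0.092, 0.112, 0.068, 0.12, 0.096, 0.12 (working shown to 5 dp, full precision carried).
Each pᵢ ln pᵢ term: 0.084×(-2.47694)=-0.20806, 0.084×(-2.47694)=-0.20806, 0.136×(-1.99510)=-0.27133, 0.088×(-2.43042)=-0.21388, 0.092×(-2.38597)=-0.21951, 0.112×(-2.18926)=-0.24520, 0.068×(-2.68825)=-0.18280, 0.12×(-2.12026)=-0.25443, 0.096×(-2.34341)=-0.22497, 0.12×(-2.12026)=-0.25443.
Sum = -2.28267, so H' = 2.283.

2.283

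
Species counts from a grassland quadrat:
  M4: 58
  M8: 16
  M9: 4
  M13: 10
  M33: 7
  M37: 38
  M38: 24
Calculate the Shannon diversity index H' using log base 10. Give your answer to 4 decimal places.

Total N = 58+16+4+10+7+38+24 = 157, so the proportions are 0.369427, 0.101911, 0.025478, 0.063694, 0.044586, 0.242038, 0.152866 (working shown to 6 dp, full precision carried).
Each pᵢ log₁₀ pᵢ term: 0.369427×(-0.432472)=-0.159767, 0.101911×(-0.991780)=-0.101073, 0.025478×(-1.593840)=-0.040607, 0.063694×(-1.195900)=-0.076172, 0.044586×(-1.350802)=-0.060227, 0.242038×(-0.616116)=-0.149124, 0.152866×(-0.815688)=-0.124691.
Sum = -0.711661, so H' = 0.7117.

0.7117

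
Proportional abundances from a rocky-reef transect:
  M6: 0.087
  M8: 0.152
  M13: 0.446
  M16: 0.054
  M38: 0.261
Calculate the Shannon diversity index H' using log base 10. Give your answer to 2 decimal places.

0.59

Each pᵢ log₁₀ pᵢ term (working shown to 4 dp, full precision carried): 0.087×(-1.0605)=-0.0923, 0.152×(-0.8182)=-0.1244, 0.446×(-0.3507)=-0.1564, 0.054×(-1.2676)=-0.0685, 0.261×(-0.5834)=-0.1523.
Sum = -0.5937, so H' = 0.59.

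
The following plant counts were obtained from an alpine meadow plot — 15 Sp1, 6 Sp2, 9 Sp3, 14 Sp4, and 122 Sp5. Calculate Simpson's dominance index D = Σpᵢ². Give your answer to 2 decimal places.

0.56

Total N = 15+6+9+14+122 = 166, so the proportions are 0.0904, 0.0361, 0.0542, 0.0843, 0.7349 (working shown to 4 dp, full precision carried).
D = 0.0904² + 0.0361² + 0.0542² + 0.0843² + 0.7349² = 0.0082 + 0.0013 + 0.0029 + 0.0071 + 0.5401 = 0.5597.
To 2 decimal places, D = 0.56.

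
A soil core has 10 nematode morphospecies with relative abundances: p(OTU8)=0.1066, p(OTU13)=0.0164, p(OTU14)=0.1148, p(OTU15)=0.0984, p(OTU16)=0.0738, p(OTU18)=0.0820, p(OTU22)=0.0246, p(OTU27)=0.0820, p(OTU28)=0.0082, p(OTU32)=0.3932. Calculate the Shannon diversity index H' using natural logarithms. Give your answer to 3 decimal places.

Each pᵢ ln pᵢ term (working shown to 5 dp, full precision carried): 0.1066×(-2.23867)=-0.23864, 0.0164×(-4.11047)=-0.06741, 0.1148×(-2.16456)=-0.24849, 0.0984×(-2.31871)=-0.22816, 0.0738×(-2.60640)=-0.19235, 0.082×(-2.50104)=-0.20508, 0.0246×(-3.70501)=-0.09114, 0.082×(-2.50104)=-0.20508, 0.0082×(-4.80362)=-0.03939, 0.3932×(-0.93344)=-0.36703.
Sum = -1.88279, so H' = 1.883.

1.883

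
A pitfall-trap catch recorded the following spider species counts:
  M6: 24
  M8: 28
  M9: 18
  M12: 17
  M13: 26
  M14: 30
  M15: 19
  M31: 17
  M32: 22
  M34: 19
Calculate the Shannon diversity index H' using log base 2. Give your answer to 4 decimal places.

3.2922

Total N = 24+28+18+17+26+30+19+17+22+19 = 220, so the proportions are 0.109091, 0.127273, 0.081818, 0.077273, 0.118182, 0.136364, 0.086364, 0.077273, 0.1, 0.086364 (working shown to 6 dp, full precision carried).
Each pᵢ log₂ pᵢ term: 0.109091×(-3.196397)=-0.348698, 0.127273×(-2.974005)=-0.378510, 0.081818×(-3.611435)=-0.295481, 0.077273×(-3.693897)=-0.285437, 0.118182×(-3.080920)=-0.364109, 0.136364×(-2.874469)=-0.391973, 0.086364×(-3.533432)=-0.305160, 0.077273×(-3.693897)=-0.285437, 0.1×(-3.321928)=-0.332193, 0.086364×(-3.533432)=-0.305160.
Sum = -3.292158, so H' = 3.2922.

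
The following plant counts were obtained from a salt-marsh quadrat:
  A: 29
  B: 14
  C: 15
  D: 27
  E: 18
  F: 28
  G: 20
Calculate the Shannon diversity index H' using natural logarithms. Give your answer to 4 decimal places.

Total N = 29+14+15+27+18+28+20 = 151, so the proportions are 0.192053, 0.092715, 0.099338, 0.178808, 0.119205, 0.18543, 0.13245 (working shown to 6 dp, full precision carried).
Each pᵢ ln pᵢ term: 0.192053×(-1.649984)=-0.316884, 0.092715×(-2.378223)=-0.220497, 0.099338×(-2.309230)=-0.229394, 0.178808×(-1.721443)=-0.307808, 0.119205×(-2.126908)=-0.253539, 0.18543×(-1.685075)=-0.312464, 0.13245×(-2.021548)=-0.267755.
Sum = -1.908341, so H' = 1.9083.

1.9083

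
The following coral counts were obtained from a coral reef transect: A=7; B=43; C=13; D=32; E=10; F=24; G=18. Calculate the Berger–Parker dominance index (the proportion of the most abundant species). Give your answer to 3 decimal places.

0.293

Total N = 7+43+13+32+10+24+18 = 147, so the proportions are 0.04762, 0.29252, 0.08844, 0.21769, 0.06803, 0.16327, 0.12245 (working shown to 5 dp, full precision carried).
The largest proportion is 0.29252, i.e. d = 0.293 to 3 decimal places.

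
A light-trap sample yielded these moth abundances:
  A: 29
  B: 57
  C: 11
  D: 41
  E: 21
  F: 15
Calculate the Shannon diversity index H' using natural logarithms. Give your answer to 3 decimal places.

Total N = 29+57+11+41+21+15 = 174, so the proportions are 0.16667, 0.32759, 0.06322, 0.23563, 0.12069, 0.08621 (working shown to 5 dp, full precision carried).
Each pᵢ ln pᵢ term: 0.16667×(-1.79176)=-0.29863, 0.32759×(-1.11600)=-0.36559, 0.06322×(-2.76116)=-0.17456, 0.23563×(-1.44548)=-0.34060, 0.12069×(-2.11453)=-0.25520, 0.08621×(-2.45101)=-0.21129.
Sum = -1.64587, so H' = 1.646.

1.646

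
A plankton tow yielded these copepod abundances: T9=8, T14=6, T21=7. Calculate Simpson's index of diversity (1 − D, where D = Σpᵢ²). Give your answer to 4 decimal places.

Total N = 8+6+7 = 21, so the proportions are 0.380952, 0.285714, 0.333333 (working shown to 6 dp, full precision carried).
D = 0.380952² + 0.285714² + 0.333333² = 0.145125 + 0.081633 + 0.111111 = 0.337868.
So 1 − D = 0.662132, i.e. 0.6621 to 4 decimal places.

0.6621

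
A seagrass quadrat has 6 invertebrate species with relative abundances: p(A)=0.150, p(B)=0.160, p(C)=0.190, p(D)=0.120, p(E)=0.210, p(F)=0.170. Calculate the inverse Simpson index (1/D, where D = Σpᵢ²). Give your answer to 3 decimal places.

5.828

D = 0.15² + 0.16² + 0.19² + 0.12² + 0.21² + 0.17² = 0.0225000 + 0.0256000 + 0.0361000 + 0.0144000 + 0.0441000 + 0.0289000 = 0.1716000 (working shown to 7 dp, full precision carried).
So 1/D = 5.82751, i.e. 5.828 to 3 decimal places.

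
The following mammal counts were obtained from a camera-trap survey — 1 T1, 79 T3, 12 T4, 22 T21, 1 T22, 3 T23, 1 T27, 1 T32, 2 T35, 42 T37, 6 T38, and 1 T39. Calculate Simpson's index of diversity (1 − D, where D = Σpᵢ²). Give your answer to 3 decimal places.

0.703

Total N = 1+79+12+22+1+3+1+1+2+42+6+1 = 171, so the proportions are 0.00585, 0.46199, 0.07018, 0.12865, 0.00585, 0.01754, 0.00585, 0.00585, 0.0117, 0.24561, 0.03509, 0.00585 (working shown to 5 dp, full precision carried).
D = 0.00585² + 0.46199² + 0.07018² + 0.12865² + 0.00585² + 0.01754² + 0.00585² + 0.00585² + 0.0117² + 0.24561² + 0.03509² + 0.00585² = 0.00003 + 0.21343 + 0.00492 + 0.01655 + 0.00003 + 0.00031 + 0.00003 + 0.00003 + 0.00014 + 0.06033 + 0.00123 + 0.00003 = 0.29708.
So 1 − D = 0.70292, i.e. 0.703 to 3 decimal places.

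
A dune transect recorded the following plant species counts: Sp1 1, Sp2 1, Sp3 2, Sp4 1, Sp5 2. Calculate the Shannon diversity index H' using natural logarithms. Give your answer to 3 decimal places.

1.550

Total N = 1+1+2+1+2 = 7, so the proportions are 0.14286, 0.14286, 0.28571, 0.14286, 0.28571 (working shown to 5 dp, full precision carried).
Each pᵢ ln pᵢ term: 0.14286×(-1.94591)=-0.27799, 0.14286×(-1.94591)=-0.27799, 0.28571×(-1.25276)=-0.35793, 0.14286×(-1.94591)=-0.27799, 0.28571×(-1.25276)=-0.35793.
Sum = -1.54983, so H' = 1.550.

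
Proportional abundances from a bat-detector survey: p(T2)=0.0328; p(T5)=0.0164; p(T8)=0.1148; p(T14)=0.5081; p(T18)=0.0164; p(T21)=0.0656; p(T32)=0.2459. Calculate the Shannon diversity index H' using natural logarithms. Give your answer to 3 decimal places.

Each pᵢ ln pᵢ term (working shown to 5 dp, full precision carried): 0.0328×(-3.41733)=-0.11209, 0.0164×(-4.11047)=-0.06741, 0.1148×(-2.16456)=-0.24849, 0.5081×(-0.67708)=-0.34402, 0.0164×(-4.11047)=-0.06741, 0.0656×(-2.72418)=-0.17871, 0.2459×(-1.40283)=-0.34496.
Sum = -1.36309, so H' = 1.363.

1.363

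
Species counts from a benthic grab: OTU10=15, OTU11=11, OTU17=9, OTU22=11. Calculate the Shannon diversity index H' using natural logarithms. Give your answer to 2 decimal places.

1.37

Total N = 15+11+9+11 = 46, so the proportions are 0.3261, 0.2391, 0.1957, 0.2391 (working shown to 4 dp, full precision carried).
Each pᵢ ln pᵢ term: 0.3261×(-1.1206)=-0.3654, 0.2391×(-1.4307)=-0.3421, 0.1957×(-1.6314)=-0.3192, 0.2391×(-1.4307)=-0.3421.
Sum = -1.3689, so H' = 1.37.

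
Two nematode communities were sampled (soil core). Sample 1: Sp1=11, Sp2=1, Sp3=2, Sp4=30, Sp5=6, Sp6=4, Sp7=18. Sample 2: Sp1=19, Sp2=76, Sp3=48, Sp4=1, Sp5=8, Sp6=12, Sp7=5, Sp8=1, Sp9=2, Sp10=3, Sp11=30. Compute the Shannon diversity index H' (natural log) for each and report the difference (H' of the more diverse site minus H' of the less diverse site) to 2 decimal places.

0.23

Sample 1: N=72, proportions 0.1528, 0.0139, 0.0278, 0.4167, 0.0833, 0.0556, 0.25, giving H' = 1.5250 (working shown to 4 dp, full precision carried).
Sample 2: N=205, proportions 0.0927, 0.3707, 0.2341, 0.0049, 0.039, 0.0585, 0.0244, 0.0049, 0.0098, 0.0146, 0.1463, giving H' = 1.7517.
Difference = |1.5250 − 1.7517| = 0.2267, i.e. 0.23 to 2 decimal places.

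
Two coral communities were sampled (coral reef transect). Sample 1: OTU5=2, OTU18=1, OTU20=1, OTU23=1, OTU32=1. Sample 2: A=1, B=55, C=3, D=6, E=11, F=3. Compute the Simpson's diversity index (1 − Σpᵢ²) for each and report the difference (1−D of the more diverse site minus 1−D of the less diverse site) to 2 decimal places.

0.29

Sample 1: N=6, proportions 0.3333, 0.1667, 0.1667, 0.1667, 0.1667, giving 1−D = 0.7778 (working shown to 4 dp, full precision carried).
Sample 2: N=79, proportions 0.0127, 0.6962, 0.038, 0.0759, 0.1392, 0.038, giving 1−D = 0.4871.
Difference = |0.7778 − 0.4871| = 0.2907, i.e. 0.29 to 2 decimal places.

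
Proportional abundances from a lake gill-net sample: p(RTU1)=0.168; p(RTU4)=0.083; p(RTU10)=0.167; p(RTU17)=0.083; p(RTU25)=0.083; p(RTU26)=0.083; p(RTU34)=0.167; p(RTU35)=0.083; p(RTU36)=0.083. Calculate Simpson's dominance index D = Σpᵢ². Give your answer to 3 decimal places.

0.125

D = 0.168² + 0.083² + 0.167² + 0.083² + 0.083² + 0.083² + 0.167² + 0.083² + 0.083² = 0.02822 + 0.00689 + 0.02789 + 0.00689 + 0.00689 + 0.00689 + 0.02789 + 0.00689 + 0.00689 = 0.12534 (working shown to 5 dp, full precision carried).
To 3 decimal places, D = 0.125.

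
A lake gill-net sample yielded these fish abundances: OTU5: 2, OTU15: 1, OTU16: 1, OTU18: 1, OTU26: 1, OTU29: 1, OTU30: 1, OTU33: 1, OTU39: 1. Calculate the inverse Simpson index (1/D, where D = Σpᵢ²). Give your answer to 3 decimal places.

8.333

Total N = 2+1+1+1+1+1+1+1+1 = 10, so the proportions are 0.2, 0.1, 0.1, 0.1, 0.1, 0.1, 0.1, 0.1, 0.1 (working shown to 7 dp, full precision carried).
D = 0.2² + 0.1² + 0.1² + 0.1² + 0.1² + 0.1² + 0.1² + 0.1² + 0.1² = 0.0400000 + 0.0100000 + 0.0100000 + 0.0100000 + 0.0100000 + 0.0100000 + 0.0100000 + 0.0100000 + 0.0100000 = 0.1200000.
So 1/D = 8.33333, i.e. 8.333 to 3 decimal places.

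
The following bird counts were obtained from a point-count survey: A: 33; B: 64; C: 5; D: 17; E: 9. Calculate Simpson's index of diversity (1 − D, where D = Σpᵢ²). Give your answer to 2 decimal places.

0.66

Total N = 33+64+5+17+9 = 128, so the proportions are 0.2578, 0.5, 0.0391, 0.1328, 0.0703 (working shown to 4 dp, full precision carried).
D = 0.2578² + 0.5² + 0.0391² + 0.1328² + 0.0703² = 0.0665 + 0.2500 + 0.0015 + 0.0176 + 0.0049 = 0.3406.
So 1 − D = 0.6594, i.e. 0.66 to 2 decimal places.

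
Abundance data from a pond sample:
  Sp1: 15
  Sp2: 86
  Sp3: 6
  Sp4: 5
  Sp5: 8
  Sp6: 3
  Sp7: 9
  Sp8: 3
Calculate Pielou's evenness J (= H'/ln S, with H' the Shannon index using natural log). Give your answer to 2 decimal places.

0.63

Total N = 15+86+6+5+8+3+9+3 = 135, so the proportions are 0.1111, 0.637, 0.0444, 0.037, 0.0593, 0.0222, 0.0667, 0.0222 (working shown to 4 dp, full precision carried).
H' = −Σ pᵢ ln pᵢ = −((-0.2441) + (-0.2873) + (-0.1384) + (-0.1221) + (-0.1675) + (-0.0846) + (-0.1805) + (-0.0846)) = 1.3090.
With S = 8 species, ln S = 2.0794, so J = 1.3090/2.0794 = 0.6295, i.e. 0.63 to 2 decimal places.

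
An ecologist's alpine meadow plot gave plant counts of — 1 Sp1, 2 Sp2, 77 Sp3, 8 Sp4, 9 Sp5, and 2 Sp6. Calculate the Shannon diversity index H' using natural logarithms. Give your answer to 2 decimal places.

Total N = 1+2+77+8+9+2 = 99, so the proportions are 0.0101, 0.0202, 0.7778, 0.0808, 0.0909, 0.0202 (working shown to 4 dp, full precision carried).
Each pᵢ ln pᵢ term: 0.0101×(-4.5951)=-0.0464, 0.0202×(-3.9020)=-0.0788, 0.7778×(-0.2513)=-0.1955, 0.0808×(-2.5157)=-0.2033, 0.0909×(-2.3979)=-0.2180, 0.0202×(-3.9020)=-0.0788.
Sum = -0.8208, so H' = 0.82.

0.82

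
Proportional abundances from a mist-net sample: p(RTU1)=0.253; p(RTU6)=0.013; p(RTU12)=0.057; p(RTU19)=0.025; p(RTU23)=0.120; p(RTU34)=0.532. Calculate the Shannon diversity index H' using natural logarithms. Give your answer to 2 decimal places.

Each pᵢ ln pᵢ term (working shown to 4 dp, full precision carried): 0.253×(-1.3744)=-0.3477, 0.013×(-4.3428)=-0.0565, 0.057×(-2.8647)=-0.1633, 0.025×(-3.6889)=-0.0922, 0.12×(-2.1203)=-0.2544, 0.532×(-0.6311)=-0.3358.
Sum = -1.2499, so H' = 1.25.

1.25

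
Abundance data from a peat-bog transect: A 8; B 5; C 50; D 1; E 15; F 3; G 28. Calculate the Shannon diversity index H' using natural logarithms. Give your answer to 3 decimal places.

1.450

Total N = 8+5+50+1+15+3+28 = 110, so the proportions are 0.07273, 0.04545, 0.45455, 0.00909, 0.13636, 0.02727, 0.25455 (working shown to 5 dp, full precision carried).
Each pᵢ ln pᵢ term: 0.07273×(-2.62104)=-0.19062, 0.04545×(-3.09104)=-0.14050, 0.45455×(-0.78846)=-0.35839, 0.00909×(-4.70048)=-0.04273, 0.13636×(-1.99243)=-0.27170, 0.02727×(-3.60187)=-0.09823, 0.25455×(-1.36828)=-0.34829.
Sum = -1.45046, so H' = 1.450.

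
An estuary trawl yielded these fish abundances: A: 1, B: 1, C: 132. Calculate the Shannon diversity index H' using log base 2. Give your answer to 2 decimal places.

0.13

Total N = 1+1+132 = 134, so the proportions are 0.0075, 0.0075, 0.9851 (working shown to 4 dp, full precision carried).
Each pᵢ log₂ pᵢ term: 0.0075×(-7.0661)=-0.0527, 0.0075×(-7.0661)=-0.0527, 0.9851×(-0.0217)=-0.0214.
Sum = -0.1268, so H' = 0.13.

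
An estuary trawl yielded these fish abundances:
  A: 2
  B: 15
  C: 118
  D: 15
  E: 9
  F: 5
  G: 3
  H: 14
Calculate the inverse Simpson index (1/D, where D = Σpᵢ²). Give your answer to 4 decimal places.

Total N = 2+15+118+15+9+5+3+14 = 181, so the proportions are 0.0110497, 0.0828729, 0.6519337, 0.0828729, 0.0497238, 0.0276243, 0.0165746, 0.0773481 (working shown to 7 dp, full precision carried).
D = 0.0110497² + 0.0828729² + 0.6519337² + 0.0828729² + 0.0497238² + 0.0276243² + 0.0165746² + 0.0773481² = 0.0001221 + 0.0068679 + 0.4250176 + 0.0068679 + 0.0024725 + 0.0007631 + 0.0002747 + 0.0059827 = 0.4483685.
So 1/D = 2.230308, i.e. 2.2303 to 4 decimal places.

2.2303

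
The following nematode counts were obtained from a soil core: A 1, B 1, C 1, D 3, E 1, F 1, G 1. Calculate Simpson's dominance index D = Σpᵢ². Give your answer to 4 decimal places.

Total N = 1+1+1+3+1+1+1 = 9, so the proportions are 0.111111, 0.111111, 0.111111, 0.333333, 0.111111, 0.111111, 0.111111 (working shown to 6 dp, full precision carried).
D = 0.111111² + 0.111111² + 0.111111² + 0.333333² + 0.111111² + 0.111111² + 0.111111² = 0.012346 + 0.012346 + 0.012346 + 0.111111 + 0.012346 + 0.012346 + 0.012346 = 0.185185.
To 4 decimal places, D = 0.1852.

0.1852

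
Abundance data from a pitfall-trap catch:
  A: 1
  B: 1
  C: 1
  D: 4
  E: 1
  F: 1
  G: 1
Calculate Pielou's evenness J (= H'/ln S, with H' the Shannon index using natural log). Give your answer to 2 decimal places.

Total N = 1+1+1+4+1+1+1 = 10, so the proportions are 0.1, 0.1, 0.1, 0.4, 0.1, 0.1, 0.1 (working shown to 4 dp, full precision carried).
H' = −Σ pᵢ ln pᵢ = −((-0.2303) + (-0.2303) + (-0.2303) + (-0.3665) + (-0.2303) + (-0.2303) + (-0.2303)) = 1.7481.
With S = 7 species, ln S = 1.9459, so J = 1.7481/1.9459 = 0.8983, i.e. 0.90 to 2 decimal places.

0.90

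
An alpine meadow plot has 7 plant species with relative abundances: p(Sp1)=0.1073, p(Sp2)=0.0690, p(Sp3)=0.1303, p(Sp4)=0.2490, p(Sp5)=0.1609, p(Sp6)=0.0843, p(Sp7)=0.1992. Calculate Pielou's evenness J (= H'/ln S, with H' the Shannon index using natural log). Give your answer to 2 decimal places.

H' = −Σ pᵢ ln pᵢ = −((-0.2395) + (-0.1845) + (-0.2655) + (-0.3462) + (-0.2940) + (-0.2085) + (-0.3214)) = 1.8596 (working shown to 4 dp, full precision carried).
With S = 7 species, ln S = 1.9459, so J = 1.8596/1.9459 = 0.9556, i.e. 0.96 to 2 decimal places.

0.96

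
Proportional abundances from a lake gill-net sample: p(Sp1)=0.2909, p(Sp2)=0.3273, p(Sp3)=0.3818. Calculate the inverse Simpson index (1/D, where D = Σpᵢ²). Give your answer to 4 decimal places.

D = 0.2909² + 0.3273² + 0.3818² = 0.0846228 + 0.1071253 + 0.1457712 = 0.3375193 (working shown to 7 dp, full precision carried).
So 1/D = 2.962793, i.e. 2.9628 to 4 decimal places.

2.9628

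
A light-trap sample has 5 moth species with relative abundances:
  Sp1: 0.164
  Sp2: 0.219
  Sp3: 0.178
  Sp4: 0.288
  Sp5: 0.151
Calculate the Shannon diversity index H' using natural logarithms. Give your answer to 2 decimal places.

Each pᵢ ln pᵢ term (working shown to 4 dp, full precision carried): 0.164×(-1.8079)=-0.2965, 0.219×(-1.5187)=-0.3326, 0.178×(-1.7260)=-0.3072, 0.288×(-1.2448)=-0.3585, 0.151×(-1.8905)=-0.2855.
Sum = -1.5803, so H' = 1.58.

1.58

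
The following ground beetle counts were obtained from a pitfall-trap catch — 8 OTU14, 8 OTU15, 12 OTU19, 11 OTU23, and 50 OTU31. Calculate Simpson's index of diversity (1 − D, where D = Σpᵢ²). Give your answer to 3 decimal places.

0.635

Total N = 8+8+12+11+50 = 89, so the proportions are 0.08989, 0.08989, 0.13483, 0.1236, 0.5618 (working shown to 5 dp, full precision carried).
D = 0.08989² + 0.08989² + 0.13483² + 0.1236² + 0.5618² = 0.00808 + 0.00808 + 0.01818 + 0.01528 + 0.31562 = 0.36523.
So 1 − D = 0.63477, i.e. 0.635 to 3 decimal places.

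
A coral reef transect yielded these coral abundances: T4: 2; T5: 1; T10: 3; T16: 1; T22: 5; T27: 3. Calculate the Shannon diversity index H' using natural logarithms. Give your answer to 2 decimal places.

Total N = 2+1+3+1+5+3 = 15, so the proportions are 0.1333, 0.0667, 0.2, 0.0667, 0.3333, 0.2 (working shown to 4 dp, full precision carried).
Each pᵢ ln pᵢ term: 0.1333×(-2.0149)=-0.2687, 0.0667×(-2.7081)=-0.1805, 0.2×(-1.6094)=-0.3219, 0.0667×(-2.7081)=-0.1805, 0.3333×(-1.0986)=-0.3662, 0.2×(-1.6094)=-0.3219.
Sum = -1.6397, so H' = 1.64.

1.64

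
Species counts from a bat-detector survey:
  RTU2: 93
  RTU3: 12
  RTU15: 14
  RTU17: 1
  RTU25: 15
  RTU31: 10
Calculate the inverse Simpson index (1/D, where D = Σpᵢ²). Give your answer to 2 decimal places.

2.26

Total N = 93+12+14+1+15+10 = 145, so the proportions are 0.64138, 0.08276, 0.09655, 0.0069, 0.10345, 0.06897 (working shown to 5 dp, full precision carried).
D = 0.64138² + 0.08276² + 0.09655² + 0.0069² + 0.10345² + 0.06897² = 0.41137 + 0.00685 + 0.00932 + 0.00005 + 0.01070 + 0.00476 = 0.44304.
So 1/D = 2.2571, i.e. 2.26 to 2 decimal places.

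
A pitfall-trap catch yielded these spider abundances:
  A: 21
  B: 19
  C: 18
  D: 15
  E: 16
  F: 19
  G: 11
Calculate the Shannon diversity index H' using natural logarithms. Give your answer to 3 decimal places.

Total N = 21+19+18+15+16+19+11 = 119, so the proportions are 0.17647, 0.15966, 0.15126, 0.12605, 0.13445, 0.15966, 0.09244 (working shown to 5 dp, full precision carried).
Each pᵢ ln pᵢ term: 0.17647×(-1.73460)=-0.30611, 0.15966×(-1.83468)=-0.29293, 0.15126×(-1.88875)=-0.28569, 0.12605×(-2.07107)=-0.26106, 0.13445×(-2.00653)=-0.26979, 0.15966×(-1.83468)=-0.29293, 0.09244×(-2.38123)=-0.22011.
Sum = -1.92862, so H' = 1.929.

1.929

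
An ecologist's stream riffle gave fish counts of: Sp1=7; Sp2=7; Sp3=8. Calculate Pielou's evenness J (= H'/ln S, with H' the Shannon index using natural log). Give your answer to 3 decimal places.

0.998

Total N = 7+7+8 = 22, so the proportions are 0.31818, 0.31818, 0.36364 (working shown to 5 dp, full precision carried).
H' = −Σ pᵢ ln pᵢ = −((-0.36436) + (-0.36436) + (-0.36785)) = 1.09658.
With S = 3 species, ln S = 1.09861, so J = 1.09658/1.09861 = 0.99815, i.e. 0.998 to 3 decimal places.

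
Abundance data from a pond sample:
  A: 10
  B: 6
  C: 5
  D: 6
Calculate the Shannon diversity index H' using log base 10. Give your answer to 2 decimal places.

0.59

Total N = 10+6+5+6 = 27, so the proportions are 0.3704, 0.2222, 0.1852, 0.2222 (working shown to 4 dp, full precision carried).
Each pᵢ log₁₀ pᵢ term: 0.3704×(-0.4314)=-0.1598, 0.2222×(-0.6532)=-0.1452, 0.1852×(-0.7324)=-0.1356, 0.2222×(-0.6532)=-0.1452.
Sum = -0.5857, so H' = 0.59.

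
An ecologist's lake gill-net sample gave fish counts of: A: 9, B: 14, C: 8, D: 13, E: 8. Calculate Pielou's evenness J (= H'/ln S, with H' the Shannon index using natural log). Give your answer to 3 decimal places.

0.981

Total N = 9+14+8+13+8 = 52, so the proportions are 0.17308, 0.26923, 0.15385, 0.25, 0.15385 (working shown to 5 dp, full precision carried).
H' = −Σ pᵢ ln pᵢ = −((-0.30358) + (-0.35328) + (-0.28797) + (-0.34657) + (-0.28797)) = 1.57937.
With S = 5 species, ln S = 1.60944, so J = 1.57937/1.60944 = 0.98132, i.e. 0.981 to 3 decimal places.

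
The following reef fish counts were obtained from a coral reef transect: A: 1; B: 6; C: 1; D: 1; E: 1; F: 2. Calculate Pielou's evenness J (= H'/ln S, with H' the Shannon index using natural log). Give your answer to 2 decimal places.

0.82

Total N = 1+6+1+1+1+2 = 12, so the proportions are 0.0833, 0.5, 0.0833, 0.0833, 0.0833, 0.1667 (working shown to 4 dp, full precision carried).
H' = −Σ pᵢ ln pᵢ = −((-0.2071) + (-0.3466) + (-0.2071) + (-0.2071) + (-0.2071) + (-0.2986)) = 1.4735.
With S = 6 species, ln S = 1.7918, so J = 1.4735/1.7918 = 0.8224, i.e. 0.82 to 2 decimal places.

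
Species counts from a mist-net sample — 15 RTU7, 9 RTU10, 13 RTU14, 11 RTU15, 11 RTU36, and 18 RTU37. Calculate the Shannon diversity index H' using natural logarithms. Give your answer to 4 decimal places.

1.7656

Total N = 15+9+13+11+11+18 = 77, so the proportions are 0.194805, 0.116883, 0.168831, 0.142857, 0.142857, 0.233766 (working shown to 6 dp, full precision carried).
Each pᵢ ln pᵢ term: 0.194805×(-1.635755)=-0.318654, 0.116883×(-2.146581)=-0.250899, 0.168831×(-1.778856)=-0.300326, 0.142857×(-1.945910)=-0.277987, 0.142857×(-1.945910)=-0.277987, 0.233766×(-1.453434)=-0.339764.
Sum = -1.765617, so H' = 1.7656.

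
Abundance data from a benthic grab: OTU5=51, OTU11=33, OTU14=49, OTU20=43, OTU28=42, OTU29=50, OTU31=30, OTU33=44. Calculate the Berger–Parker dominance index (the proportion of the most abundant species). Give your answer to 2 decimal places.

Total N = 51+33+49+43+42+50+30+44 = 342, so the proportions are 0.1491, 0.0965, 0.1433, 0.1257, 0.1228, 0.1462, 0.0877, 0.1287 (working shown to 4 dp, full precision carried).
The largest proportion is 0.1491, i.e. d = 0.15 to 2 decimal places.

0.15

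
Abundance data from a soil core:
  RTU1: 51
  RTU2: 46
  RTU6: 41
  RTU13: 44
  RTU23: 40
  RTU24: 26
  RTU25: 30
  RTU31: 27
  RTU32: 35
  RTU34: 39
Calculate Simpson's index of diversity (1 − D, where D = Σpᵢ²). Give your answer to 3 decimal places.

Total N = 51+46+41+44+40+26+30+27+35+39 = 379, so the proportions are 0.13456, 0.12137, 0.10818, 0.11609, 0.10554, 0.0686, 0.07916, 0.07124, 0.09235, 0.1029 (working shown to 5 dp, full precision carried).
D = 0.13456² + 0.12137² + 0.10818² + 0.11609² + 0.10554² + 0.0686² + 0.07916² + 0.07124² + 0.09235² + 0.1029² = 0.01811 + 0.01473 + 0.01170 + 0.01348 + 0.01114 + 0.00471 + 0.00627 + 0.00508 + 0.00853 + 0.01059 = 0.10432.
So 1 − D = 0.89568, i.e. 0.896 to 3 decimal places.

0.896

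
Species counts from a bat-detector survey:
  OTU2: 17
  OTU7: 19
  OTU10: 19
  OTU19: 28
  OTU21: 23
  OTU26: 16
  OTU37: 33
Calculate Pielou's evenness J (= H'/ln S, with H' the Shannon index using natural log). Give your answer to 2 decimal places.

0.98

Total N = 17+19+19+28+23+16+33 = 155, so the proportions are 0.1097, 0.1226, 0.1226, 0.1806, 0.1484, 0.1032, 0.2129 (working shown to 4 dp, full precision carried).
H' = −Σ pᵢ ln pᵢ = −((-0.2424) + (-0.2573) + (-0.2573) + (-0.3091) + (-0.2831) + (-0.2344) + (-0.3293)) = 1.9130.
With S = 7 species, ln S = 1.9459, so J = 1.9130/1.9459 = 0.9831, i.e. 0.98 to 2 decimal places.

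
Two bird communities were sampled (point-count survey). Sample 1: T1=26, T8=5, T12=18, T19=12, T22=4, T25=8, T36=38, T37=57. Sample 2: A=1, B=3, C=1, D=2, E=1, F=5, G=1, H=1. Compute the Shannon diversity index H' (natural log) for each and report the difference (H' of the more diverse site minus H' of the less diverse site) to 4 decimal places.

0.1013

Sample 1: N=168, proportions 0.154762, 0.029762, 0.107143, 0.071429, 0.02381, 0.047619, 0.22619, 0.339286, giving H' = 1.758094 (working shown to 6 dp, full precision carried).
Sample 2: N=15, proportions 0.066667, 0.2, 0.066667, 0.133333, 0.066667, 0.333333, 0.066667, 0.066667, giving H' = 1.859429.
Difference = |1.758094 − 1.859429| = 0.101335, i.e. 0.1013 to 4 decimal places.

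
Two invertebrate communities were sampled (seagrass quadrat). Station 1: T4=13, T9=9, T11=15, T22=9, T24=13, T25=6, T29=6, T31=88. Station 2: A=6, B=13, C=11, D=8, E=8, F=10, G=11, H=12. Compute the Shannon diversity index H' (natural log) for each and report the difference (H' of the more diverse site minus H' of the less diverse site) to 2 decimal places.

0.52

Station 1: N=159, proportions 0.0818, 0.0566, 0.0943, 0.0566, 0.0818, 0.0377, 0.0377, 0.5535, giving H' = 1.5320 (working shown to 4 dp, full precision carried).
Station 2: N=79, proportions 0.0759, 0.1646, 0.1392, 0.1013, 0.1013, 0.1266, 0.1392, 0.1519, giving H' = 2.0534.
Difference = |1.5320 − 2.0534| = 0.5214, i.e. 0.52 to 2 decimal places.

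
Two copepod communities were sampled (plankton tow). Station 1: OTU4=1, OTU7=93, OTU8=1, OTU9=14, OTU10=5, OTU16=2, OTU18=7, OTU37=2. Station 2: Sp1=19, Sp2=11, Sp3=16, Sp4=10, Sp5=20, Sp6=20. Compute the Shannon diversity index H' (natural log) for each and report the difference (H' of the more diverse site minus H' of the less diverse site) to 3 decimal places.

0.792

Station 1: N=125, proportions 0.008, 0.744, 0.008, 0.112, 0.04, 0.016, 0.056, 0.016, giving H' = 0.964956 (working shown to 6 dp, full precision carried).
Station 2: N=96, proportions 0.197917, 0.114583, 0.166667, 0.104167, 0.208333, 0.208333, giving H' = 1.756663.
Difference = |0.964956 − 1.756663| = 0.791707, i.e. 0.792 to 3 decimal places.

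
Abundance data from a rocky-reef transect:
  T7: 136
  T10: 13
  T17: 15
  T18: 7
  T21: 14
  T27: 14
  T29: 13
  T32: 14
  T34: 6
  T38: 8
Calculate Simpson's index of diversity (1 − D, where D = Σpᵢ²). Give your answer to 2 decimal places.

Total N = 136+13+15+7+14+14+13+14+6+8 = 240, so the proportions are 0.5667, 0.0542, 0.0625, 0.0292, 0.0583, 0.0583, 0.0542, 0.0583, 0.025, 0.0333 (working shown to 4 dp, full precision carried).
D = 0.5667² + 0.0542² + 0.0625² + 0.0292² + 0.0583² + 0.0583² + 0.0542² + 0.0583² + 0.025² + 0.0333² = 0.3211 + 0.0029 + 0.0039 + 0.0009 + 0.0034 + 0.0034 + 0.0029 + 0.0034 + 0.0006 + 0.0011 = 0.3437.
So 1 − D = 0.6563, i.e. 0.66 to 2 decimal places.

0.66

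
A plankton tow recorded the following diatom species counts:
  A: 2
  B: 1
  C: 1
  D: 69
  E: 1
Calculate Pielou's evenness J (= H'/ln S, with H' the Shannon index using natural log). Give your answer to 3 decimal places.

0.210

Total N = 2+1+1+69+1 = 74, so the proportions are 0.02703, 0.01351, 0.01351, 0.93243, 0.01351 (working shown to 5 dp, full precision carried).
H' = −Σ pᵢ ln pᵢ = −((-0.09759) + (-0.05816) + (-0.05816) + (-0.06523) + (-0.05816)) = 0.33731.
With S = 5 species, ln S = 1.60944, so J = 0.33731/1.60944 = 0.20958, i.e. 0.210 to 3 decimal places.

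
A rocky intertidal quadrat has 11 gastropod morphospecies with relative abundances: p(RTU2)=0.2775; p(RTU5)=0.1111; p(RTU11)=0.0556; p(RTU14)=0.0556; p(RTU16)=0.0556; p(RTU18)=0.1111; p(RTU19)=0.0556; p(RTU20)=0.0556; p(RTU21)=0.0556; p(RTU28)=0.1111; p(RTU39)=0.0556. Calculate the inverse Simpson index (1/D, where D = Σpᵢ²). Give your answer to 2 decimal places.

7.37

D = 0.2775² + 0.1111² + 0.0556² + 0.0556² + 0.0556² + 0.1111² + 0.0556² + 0.0556² + 0.0556² + 0.1111² + 0.0556² = 0.077006 + 0.012343 + 0.003091 + 0.003091 + 0.003091 + 0.012343 + 0.003091 + 0.003091 + 0.003091 + 0.012343 + 0.003091 = 0.135675 (working shown to 6 dp, full precision carried).
So 1/D = 7.3705, i.e. 7.37 to 2 decimal places.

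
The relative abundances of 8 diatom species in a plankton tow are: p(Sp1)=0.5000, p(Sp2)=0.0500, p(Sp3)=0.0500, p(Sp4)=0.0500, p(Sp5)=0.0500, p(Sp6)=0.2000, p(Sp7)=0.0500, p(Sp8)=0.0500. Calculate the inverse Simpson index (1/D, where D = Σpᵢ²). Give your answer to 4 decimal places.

D = 0.5² + 0.05² + 0.05² + 0.05² + 0.05² + 0.2² + 0.05² + 0.05² = 0.25000000 + 0.00250000 + 0.00250000 + 0.00250000 + 0.00250000 + 0.04000000 + 0.00250000 + 0.00250000 = 0.30500000 (working shown to 8 dp, full precision carried).
So 1/D = 3.278689, i.e. 3.2787 to 4 decimal places.

3.2787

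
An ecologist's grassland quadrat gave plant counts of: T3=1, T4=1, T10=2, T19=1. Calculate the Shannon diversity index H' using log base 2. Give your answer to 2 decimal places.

1.92

Total N = 1+1+2+1 = 5, so the proportions are 0.2, 0.2, 0.4, 0.2 (working shown to 4 dp, full precision carried).
Each pᵢ log₂ pᵢ term: 0.2×(-2.3219)=-0.4644, 0.2×(-2.3219)=-0.4644, 0.4×(-1.3219)=-0.5288, 0.2×(-2.3219)=-0.4644.
Sum = -1.9219, so H' = 1.92.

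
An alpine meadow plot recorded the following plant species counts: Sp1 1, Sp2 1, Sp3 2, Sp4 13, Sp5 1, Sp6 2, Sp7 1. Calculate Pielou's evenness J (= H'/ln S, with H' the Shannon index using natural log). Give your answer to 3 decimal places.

0.681

Total N = 1+1+2+13+1+2+1 = 21, so the proportions are 0.04762, 0.04762, 0.09524, 0.61905, 0.04762, 0.09524, 0.04762 (working shown to 5 dp, full precision carried).
H' = −Σ pᵢ ln pᵢ = −((-0.14498) + (-0.14498) + (-0.22394) + (-0.29688) + (-0.14498) + (-0.22394) + (-0.14498)) = 1.32467.
With S = 7 species, ln S = 1.94591, so J = 1.32467/1.94591 = 0.68075, i.e. 0.681 to 3 decimal places.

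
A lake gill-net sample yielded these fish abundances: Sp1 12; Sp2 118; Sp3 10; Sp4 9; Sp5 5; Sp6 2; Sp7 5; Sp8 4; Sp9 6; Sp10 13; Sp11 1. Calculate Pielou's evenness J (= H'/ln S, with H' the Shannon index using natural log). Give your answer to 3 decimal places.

Total N = 12+118+10+9+5+2+5+4+6+13+1 = 185, so the proportions are 0.06486, 0.63784, 0.05405, 0.04865, 0.02703, 0.01081, 0.02703, 0.02162, 0.03243, 0.07027, 0.00541 (working shown to 5 dp, full precision carried).
H' = −Σ pᵢ ln pᵢ = −((-0.17743) + (-0.28682) + (-0.15772) + (-0.14707) + (-0.09759) + (-0.04894) + (-0.09759) + (-0.08290) + (-0.11120) + (-0.18660) + (-0.02822)) = 1.42208.
With S = 11 species, ln S = 2.39790, so J = 1.42208/2.39790 = 0.59305, i.e. 0.593 to 3 decimal places.

0.593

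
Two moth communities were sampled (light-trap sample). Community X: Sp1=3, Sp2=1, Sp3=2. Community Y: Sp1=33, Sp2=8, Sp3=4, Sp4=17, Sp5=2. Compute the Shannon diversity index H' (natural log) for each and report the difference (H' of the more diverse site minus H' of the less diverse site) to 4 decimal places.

0.2238

Community X: N=6, proportions 0.5, 0.166666667, 0.333333333, giving H' = 1.011404265 (working shown to 9 dp, full precision carried).
Community Y: N=64, proportions 0.515625, 0.125, 0.0625, 0.265625, 0.03125, giving H' = 1.235189638.
Difference = |1.011404265 − 1.235189638| = 0.223785373, i.e. 0.2238 to 4 decimal places.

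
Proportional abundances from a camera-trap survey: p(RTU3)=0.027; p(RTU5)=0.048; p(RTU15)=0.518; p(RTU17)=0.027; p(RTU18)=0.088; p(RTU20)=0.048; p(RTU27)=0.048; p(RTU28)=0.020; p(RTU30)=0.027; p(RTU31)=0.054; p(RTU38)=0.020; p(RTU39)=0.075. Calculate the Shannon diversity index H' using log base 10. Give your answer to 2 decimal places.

0.78

Each pᵢ log₁₀ pᵢ term (working shown to 4 dp, full precision carried): 0.027×(-1.5686)=-0.0424, 0.048×(-1.3188)=-0.0633, 0.518×(-0.2857)=-0.1480, 0.027×(-1.5686)=-0.0424, 0.088×(-1.0555)=-0.0929, 0.048×(-1.3188)=-0.0633, 0.048×(-1.3188)=-0.0633, 0.02×(-1.6990)=-0.0340, 0.027×(-1.5686)=-0.0424, 0.054×(-1.2676)=-0.0685, 0.02×(-1.6990)=-0.0340, 0.075×(-1.1249)=-0.0844.
Sum = -0.7786, so H' = 0.78.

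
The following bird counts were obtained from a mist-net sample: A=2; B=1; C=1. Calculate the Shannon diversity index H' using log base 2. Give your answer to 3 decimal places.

Total N = 2+1+1 = 4, so the proportions are 0.5, 0.25, 0.25 (working shown to 5 dp, full precision carried).
Each pᵢ log₂ pᵢ term: 0.5×(-1.00000)=-0.50000, 0.25×(-2.00000)=-0.50000, 0.25×(-2.00000)=-0.50000.
Sum = -1.50000, so H' = 1.500.

1.500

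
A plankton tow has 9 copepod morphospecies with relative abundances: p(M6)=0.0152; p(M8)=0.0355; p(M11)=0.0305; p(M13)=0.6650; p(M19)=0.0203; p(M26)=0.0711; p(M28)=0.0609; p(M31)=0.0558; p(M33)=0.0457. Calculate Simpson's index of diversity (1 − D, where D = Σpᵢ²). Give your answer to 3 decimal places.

0.541

D = 0.0152² + 0.0355² + 0.0305² + 0.665² + 0.0203² + 0.0711² + 0.0609² + 0.0558² + 0.0457² = 0.00023 + 0.00126 + 0.00093 + 0.44223 + 0.00041 + 0.00506 + 0.00371 + 0.00311 + 0.00209 = 0.45902 (working shown to 5 dp, full precision carried).
So 1 − D = 0.54098, i.e. 0.541 to 3 decimal places.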